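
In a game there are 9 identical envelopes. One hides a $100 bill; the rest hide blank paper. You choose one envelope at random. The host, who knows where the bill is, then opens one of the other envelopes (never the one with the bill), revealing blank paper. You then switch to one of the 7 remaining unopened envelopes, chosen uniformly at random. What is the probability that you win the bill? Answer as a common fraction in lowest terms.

8/63

Your original envelope holds the bill with probability 1/9, so the other 8 collectively hold it with probability 8/9.
The host can always find an empty envelope to open, so this doesn't change that 8/9; it is now spread over the 7 remaining unopened envelopes.
P(win by switching) = (8/9) · (1/7) = 8/63.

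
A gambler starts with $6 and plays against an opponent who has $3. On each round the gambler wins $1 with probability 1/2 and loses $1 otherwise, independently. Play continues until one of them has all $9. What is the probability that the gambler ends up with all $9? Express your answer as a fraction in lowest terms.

With a fair step, P(i) = ½P(i−1) + ½P(i+1) with P(0)=0, P(9)=1 has the linear solution P(i) = i/9.
P(6) = 6/9 = 2/3.

2/3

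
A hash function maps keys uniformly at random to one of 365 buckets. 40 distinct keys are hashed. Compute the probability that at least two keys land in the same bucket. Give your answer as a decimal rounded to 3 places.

0.891

It's easier to compute the probability that all 40 are distinct.
P(all distinct) = 365/365 · 364/365 · ··· · 326/365 ≈ 0.109.
So the probability of at least one match is 1 − 0.109 = 0.891.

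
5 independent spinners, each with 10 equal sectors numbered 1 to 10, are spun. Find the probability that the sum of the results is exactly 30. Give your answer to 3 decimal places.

0.056

There are 10^5 = 100000 equally likely outcomes.
The number of ordered 5-tuples from {1,…,10} summing to 30 is 5631.
P(sum = 30) = 5631/100000 ≈ 0.056.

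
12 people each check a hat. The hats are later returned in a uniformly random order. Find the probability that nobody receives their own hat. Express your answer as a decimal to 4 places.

This is the derangement probability: permutations of 12 with no fixed point.
D(12) = 12! · (1 − 1/1! + 1/2! − ··· + (−1)^12/12!) = 176214841.
P = 176214841/479001600 = 16019531/43545600 ≈ 0.3679.

0.3679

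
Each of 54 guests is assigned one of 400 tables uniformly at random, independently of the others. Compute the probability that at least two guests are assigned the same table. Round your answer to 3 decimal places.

It's easier to compute the probability that all 54 are distinct.
P(all distinct) = 400/400 · 399/400 · ··· · 347/400 ≈ 0.024.
So the probability of at least one match is 1 − 0.024 = 0.976.

0.976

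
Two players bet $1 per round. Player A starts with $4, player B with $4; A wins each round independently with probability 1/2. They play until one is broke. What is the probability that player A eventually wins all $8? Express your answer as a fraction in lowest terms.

With a fair step, P(i) = ½P(i−1) + ½P(i+1) with P(0)=0, P(8)=1 has the linear solution P(i) = i/8.
P(4) = 4/8 = 1/2.

1/2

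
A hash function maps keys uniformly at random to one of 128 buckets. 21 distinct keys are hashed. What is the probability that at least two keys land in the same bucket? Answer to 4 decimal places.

0.8238

It's easier to compute the probability that all 21 are distinct.
P(all distinct) = 128/128 · 127/128 · ··· · 108/128 ≈ 0.1762.
So the probability of at least one match is 1 − 0.1762 = 0.8238.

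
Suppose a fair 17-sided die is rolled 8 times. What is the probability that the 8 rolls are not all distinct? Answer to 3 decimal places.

0.859

P(all 8 different) = 17/17 · 16/17 · ··· · 10/17 ≈ 0.141.
P(at least two equal) = 1 − 0.141 = 0.859.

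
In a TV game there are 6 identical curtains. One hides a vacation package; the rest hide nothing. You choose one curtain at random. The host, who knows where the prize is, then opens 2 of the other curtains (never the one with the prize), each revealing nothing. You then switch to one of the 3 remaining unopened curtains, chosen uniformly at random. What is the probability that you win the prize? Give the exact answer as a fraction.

Your original curtain holds the prize with probability 1/6, so the other 5 collectively hold it with probability 5/6.
The host can always find 2 empty curtains to open, so the reveals don't change that 5/6; it is now spread over the 3 remaining unopened curtains.
P(win by switching) = (5/6) · (1/3) = 5/18.

5/18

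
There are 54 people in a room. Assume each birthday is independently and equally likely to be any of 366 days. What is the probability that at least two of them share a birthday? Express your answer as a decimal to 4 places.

It's easier to compute the probability that all 54 are distinct.
P(all distinct) = 366/366 · 365/366 · ··· · 313/366 ≈ 0.0163.
So the probability of at least one match is 1 − 0.0163 = 0.9837.

0.9837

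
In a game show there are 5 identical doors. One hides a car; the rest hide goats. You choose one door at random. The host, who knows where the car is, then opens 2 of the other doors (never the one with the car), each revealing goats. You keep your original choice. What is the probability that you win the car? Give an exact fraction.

The host can always open 2 empty doors regardless of your choice, so the reveals give no information about your original door.
P(win by staying) = 1/5.

1/5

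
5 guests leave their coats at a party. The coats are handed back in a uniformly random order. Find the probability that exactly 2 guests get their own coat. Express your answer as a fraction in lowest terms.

Choose which 2 of the 5 are fixed: C(5,2) = 10 ways.
The remaining 3 must have no fixed point: D(3) = 2.
P = 10·2/120 = 1/6.

1/6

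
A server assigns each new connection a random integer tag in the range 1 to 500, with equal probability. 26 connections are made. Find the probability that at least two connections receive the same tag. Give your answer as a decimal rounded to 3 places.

It's easier to compute the probability that all 26 are distinct.
P(all distinct) = 500/500 · 499/500 · ··· · 475/500 ≈ 0.516.
So the probability of at least one match is 1 − 0.516 = 0.484.

0.484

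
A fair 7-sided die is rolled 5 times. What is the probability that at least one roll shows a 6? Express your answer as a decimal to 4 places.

0.5373

P(no roll shows a 6) = (6/7)^5 ≈ 0.4627.
P(at least one) = 1 − 0.4627 = 0.5373.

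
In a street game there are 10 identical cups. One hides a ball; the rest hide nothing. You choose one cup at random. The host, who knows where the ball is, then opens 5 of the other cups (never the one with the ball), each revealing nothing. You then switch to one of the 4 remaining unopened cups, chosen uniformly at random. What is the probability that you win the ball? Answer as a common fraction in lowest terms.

Your original cup holds the ball with probability 1/10, so the other 9 collectively hold it with probability 9/10.
The host can always find 5 empty cups to open, so the reveals don't change that 9/10; it is now spread over the 4 remaining unopened cups.
P(win by switching) = (9/10) · (1/4) = 9/40.

9/40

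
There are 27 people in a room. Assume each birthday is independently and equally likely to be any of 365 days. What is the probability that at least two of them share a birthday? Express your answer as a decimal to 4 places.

0.6269

It's easier to compute the probability that all 27 are distinct.
P(all distinct) = 365/365 · 364/365 · ··· · 339/365 ≈ 0.3731.
So the probability of at least one match is 1 − 0.3731 = 0.6269.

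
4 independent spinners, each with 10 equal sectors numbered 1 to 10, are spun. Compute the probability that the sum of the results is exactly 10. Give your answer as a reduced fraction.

There are 10^4 = 10000 equally likely outcomes.
The number of ordered 4-tuples from {1,…,10} summing to 10 is 84.
P(sum = 10) = 84/10000 = 21/2500.

21/2500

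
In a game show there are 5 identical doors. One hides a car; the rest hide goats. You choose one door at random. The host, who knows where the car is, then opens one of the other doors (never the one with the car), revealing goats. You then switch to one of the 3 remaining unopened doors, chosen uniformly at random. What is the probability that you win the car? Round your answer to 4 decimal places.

Your original door holds the car with probability 1/5, so the other 4 collectively hold it with probability 4/5.
The host can always find an empty door to open, so this doesn't change that 4/5; it is now spread over the 3 remaining unopened doors.
P(win by switching) = (4/5) · (1/3) = 4/15 ≈ 0.2667.

0.2667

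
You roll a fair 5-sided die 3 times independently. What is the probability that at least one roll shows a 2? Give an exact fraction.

P(no roll shows a 2) = (4/5)^3 = 64/125.
P(at least one) = 1 − 64/125 = 61/125.

61/125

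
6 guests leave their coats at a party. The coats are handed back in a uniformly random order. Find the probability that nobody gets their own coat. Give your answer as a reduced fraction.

This is the derangement probability: permutations of 6 with no fixed point.
D(6) = 6! · (1 − 1/1! + 1/2! − ··· + (−1)^6/6!) = 265.
P = 265/720 = 53/144.

53/144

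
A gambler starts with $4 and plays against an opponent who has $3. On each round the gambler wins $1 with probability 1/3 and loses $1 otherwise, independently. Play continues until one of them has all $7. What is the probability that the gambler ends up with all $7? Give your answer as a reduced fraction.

15/127

Let r = q/p = (2/3)/(1/3) = 2. The recurrence P(i) = p·P(i+1) + q·P(i−1) with P(0)=0, P(7)=1 gives P(i) = (1 − r^i)/(1 − r^7).
P(4) = (1 − (2)^4) / (1 − (2)^7) = 15/127.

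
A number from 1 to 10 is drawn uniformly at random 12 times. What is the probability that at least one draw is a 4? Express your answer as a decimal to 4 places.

0.7176

P(no draw is a 4) = (9/10)^12 ≈ 0.2824.
P(at least one) = 1 − 0.2824 = 0.7176.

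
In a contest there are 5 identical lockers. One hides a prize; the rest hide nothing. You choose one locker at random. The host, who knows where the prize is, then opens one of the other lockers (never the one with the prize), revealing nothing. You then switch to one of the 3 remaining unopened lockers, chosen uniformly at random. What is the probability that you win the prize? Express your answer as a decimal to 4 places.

Your original locker holds the prize with probability 1/5, so the other 4 collectively hold it with probability 4/5.
The host can always find an empty locker to open, so this doesn't change that 4/5; it is now spread over the 3 remaining unopened lockers.
P(win by switching) = (4/5) · (1/3) = 4/15 ≈ 0.2667.

0.2667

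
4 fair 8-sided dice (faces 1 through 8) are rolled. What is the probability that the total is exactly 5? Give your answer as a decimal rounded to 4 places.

0.0010

There are 8^4 = 4096 equally likely outcomes.
The number of ordered 4-tuples from {1,…,8} summing to 5 is 4.
P(sum = 5) = 4/4096 = 1/1024 ≈ 0.0010.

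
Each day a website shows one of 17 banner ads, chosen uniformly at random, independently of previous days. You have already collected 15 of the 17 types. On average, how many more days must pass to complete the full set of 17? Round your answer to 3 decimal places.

25.500

Starting from 15 distinct types, each trial gives a new one with probability (17−i)/17 when i types are held, so the wait for the next new type is 17/(17−i).
E = 17/2 + 17/1 = 51/2 ≈ 25.500.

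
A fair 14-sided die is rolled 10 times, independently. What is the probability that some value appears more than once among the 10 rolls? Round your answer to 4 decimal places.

P(all 10 different) = 14/14 · 13/14 · ··· · 5/14 ≈ 0.0126.
P(at least two equal) = 1 − 0.0126 = 0.9874.

0.9874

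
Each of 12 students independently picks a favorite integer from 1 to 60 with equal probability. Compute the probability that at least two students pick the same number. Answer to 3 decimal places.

0.692

It's easier to compute the probability that all 12 are distinct.
P(all distinct) = 60/60 · 59/60 · ··· · 49/60 ≈ 0.308.
So the probability of at least one match is 1 − 0.308 = 0.692.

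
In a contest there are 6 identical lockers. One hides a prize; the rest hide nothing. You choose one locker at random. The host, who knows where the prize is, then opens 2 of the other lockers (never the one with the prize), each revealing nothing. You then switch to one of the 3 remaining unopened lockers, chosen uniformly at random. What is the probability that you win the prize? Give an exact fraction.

Your original locker holds the prize with probability 1/6, so the other 5 collectively hold it with probability 5/6.
The host can always find 2 empty lockers to open, so the reveals don't change that 5/6; it is now spread over the 3 remaining unopened lockers.
P(win by switching) = (5/6) · (1/3) = 5/18.

5/18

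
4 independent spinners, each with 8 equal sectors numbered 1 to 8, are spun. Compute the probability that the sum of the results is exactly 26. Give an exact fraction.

There are 8^4 = 4096 equally likely outcomes.
The number of ordered 4-tuples from {1,…,8} summing to 26 is 84.
P(sum = 26) = 84/4096 = 21/1024.

21/1024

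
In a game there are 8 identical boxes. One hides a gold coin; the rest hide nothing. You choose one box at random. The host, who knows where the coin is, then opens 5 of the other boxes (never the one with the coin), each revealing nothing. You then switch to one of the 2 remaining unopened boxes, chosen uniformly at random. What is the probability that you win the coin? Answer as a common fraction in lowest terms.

Your original box holds the coin with probability 1/8, so the other 7 collectively hold it with probability 7/8.
The host can always find 5 empty boxes to open, so the reveals don't change that 7/8; it is now spread over the 2 remaining unopened boxes.
P(win by switching) = (7/8) · (1/2) = 7/16.

7/16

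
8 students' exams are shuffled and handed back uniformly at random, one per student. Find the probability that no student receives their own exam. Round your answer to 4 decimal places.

0.3679

This is the derangement probability: permutations of 8 with no fixed point.
D(8) = 8! · (1 − 1/1! + 1/2! − ··· + (−1)^8/8!) = 14833.
P = 14833/40320 = 2119/5760 ≈ 0.3679.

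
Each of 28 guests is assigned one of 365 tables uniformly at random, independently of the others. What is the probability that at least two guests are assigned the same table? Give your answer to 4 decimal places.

0.6545

It's easier to compute the probability that all 28 are distinct.
P(all distinct) = 365/365 · 364/365 · ··· · 338/365 ≈ 0.3455.
So the probability of at least one match is 1 − 0.3455 = 0.6545.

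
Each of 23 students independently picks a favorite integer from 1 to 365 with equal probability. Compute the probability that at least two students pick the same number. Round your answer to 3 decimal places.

0.507

It's easier to compute the probability that all 23 are distinct.
P(all distinct) = 365/365 · 364/365 · ··· · 343/365 ≈ 0.493.
So the probability of at least one match is 1 − 0.493 = 0.507.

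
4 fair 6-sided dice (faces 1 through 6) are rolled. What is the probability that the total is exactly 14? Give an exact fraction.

73/648

There are 6^4 = 1296 equally likely outcomes.
The number of ordered 4-tuples from {1,…,6} summing to 14 is 146.
P(sum = 14) = 146/1296 = 73/648.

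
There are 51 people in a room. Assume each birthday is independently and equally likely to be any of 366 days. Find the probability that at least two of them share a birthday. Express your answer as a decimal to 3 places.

0.974

It's easier to compute the probability that all 51 are distinct.
P(all distinct) = 366/366 · 365/366 · ··· · 316/366 ≈ 0.026.
So the probability of at least one match is 1 − 0.026 = 0.974.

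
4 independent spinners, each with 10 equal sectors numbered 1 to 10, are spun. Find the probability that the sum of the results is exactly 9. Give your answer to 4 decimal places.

There are 10^4 = 10000 equally likely outcomes.
The number of ordered 4-tuples from {1,…,10} summing to 9 is 56.
P(sum = 9) = 56/10000 = 7/1250 ≈ 0.0056.

0.0056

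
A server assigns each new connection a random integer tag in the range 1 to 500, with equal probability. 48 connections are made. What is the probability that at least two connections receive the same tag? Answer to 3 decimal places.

0.903

It's easier to compute the probability that all 48 are distinct.
P(all distinct) = 500/500 · 499/500 · ··· · 453/500 ≈ 0.097.
So the probability of at least one match is 1 − 0.097 = 0.903.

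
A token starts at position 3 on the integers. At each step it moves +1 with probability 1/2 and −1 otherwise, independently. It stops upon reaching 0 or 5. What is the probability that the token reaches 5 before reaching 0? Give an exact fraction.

With a fair step, P(i) = ½P(i−1) + ½P(i+1) with P(0)=0, P(5)=1 has the linear solution P(i) = i/5.
P(3) = 3/5.

3/5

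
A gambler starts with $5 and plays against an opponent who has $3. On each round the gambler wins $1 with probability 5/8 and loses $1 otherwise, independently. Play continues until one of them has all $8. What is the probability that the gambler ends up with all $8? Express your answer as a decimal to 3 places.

Let r = q/p = (3/8)/(5/8) = 3/5. The recurrence P(i) = p·P(i+1) + q·P(i−1) with P(0)=0, P(8)=1 gives P(i) = (1 − r^i)/(1 − r^8).
P(5) = (1 − (3/5)^5) / (1 − (3/5)^8) = 180125/192032 ≈ 0.938.

0.938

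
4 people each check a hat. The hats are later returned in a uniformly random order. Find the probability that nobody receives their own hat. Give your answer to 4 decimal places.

This is the derangement probability: permutations of 4 with no fixed point.
D(4) = 4! · (1 − 1/1! + 1/2! − ··· + (−1)^4/4!) = 9.
P = 9/24 = 3/8 ≈ 0.3750.

0.3750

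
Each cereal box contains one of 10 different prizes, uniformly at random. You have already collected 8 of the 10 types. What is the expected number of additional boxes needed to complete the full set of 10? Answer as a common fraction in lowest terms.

Starting from 8 distinct types, each trial gives a new one with probability (10−i)/10 when i types are held, so the wait for the next new type is 10/(10−i).
E = 10/2 + 10/1 = 15.

15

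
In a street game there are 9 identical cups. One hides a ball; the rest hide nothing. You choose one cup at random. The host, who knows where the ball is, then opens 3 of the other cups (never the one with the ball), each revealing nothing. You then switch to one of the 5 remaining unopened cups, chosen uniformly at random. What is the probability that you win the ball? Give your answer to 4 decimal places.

0.1778

Your original cup holds the ball with probability 1/9, so the other 8 collectively hold it with probability 8/9.
The host can always find 3 empty cups to open, so the reveals don't change that 8/9; it is now spread over the 5 remaining unopened cups.
P(win by switching) = (8/9) · (1/5) = 8/45 ≈ 0.1778.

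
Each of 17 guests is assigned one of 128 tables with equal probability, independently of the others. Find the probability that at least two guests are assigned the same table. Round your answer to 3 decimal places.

It's easier to compute the probability that all 17 are distinct.
P(all distinct) = 128/128 · 127/128 · ··· · 112/128 ≈ 0.329.
So the probability of at least one match is 1 − 0.329 = 0.671.

0.671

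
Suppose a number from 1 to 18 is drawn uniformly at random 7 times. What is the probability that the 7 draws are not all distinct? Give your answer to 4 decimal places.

0.7380

P(all 7 different) = 18/18 · 17/18 · ··· · 12/18 ≈ 0.2620.
P(at least two equal) = 1 − 0.2620 = 0.7380.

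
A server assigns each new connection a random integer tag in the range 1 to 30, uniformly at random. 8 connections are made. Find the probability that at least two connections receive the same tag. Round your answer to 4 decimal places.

0.6403

It's easier to compute the probability that all 8 are distinct.
P(all distinct) = 30/30 · 29/30 · ··· · 23/30 ≈ 0.3597.
So the probability of at least one match is 1 − 0.3597 = 0.6403.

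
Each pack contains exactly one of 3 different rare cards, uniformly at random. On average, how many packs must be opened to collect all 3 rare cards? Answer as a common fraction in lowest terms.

After i distinct types are collected, each trial gives a new one with probability (3−i)/3, so the expected wait for the next new type is 3/(3−i).
E = 3/3 + 3/2 + 3/1 = 11/2.

11/2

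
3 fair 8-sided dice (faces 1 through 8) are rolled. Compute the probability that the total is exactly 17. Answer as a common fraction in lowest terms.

There are 8^3 = 512 equally likely outcomes.
The number of ordered 3-tuples from {1,…,8} summing to 17 is 36.
P(sum = 17) = 36/512 = 9/128.

9/128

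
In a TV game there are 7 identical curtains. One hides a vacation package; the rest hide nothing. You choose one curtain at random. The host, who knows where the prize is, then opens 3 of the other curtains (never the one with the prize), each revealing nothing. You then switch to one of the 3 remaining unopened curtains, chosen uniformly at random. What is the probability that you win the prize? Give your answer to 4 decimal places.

0.2857

Your original curtain holds the prize with probability 1/7, so the other 6 collectively hold it with probability 6/7.
The host can always find 3 empty curtains to open, so the reveals don't change that 6/7; it is now spread over the 3 remaining unopened curtains.
P(win by switching) = (6/7) · (1/3) = 2/7 ≈ 0.2857.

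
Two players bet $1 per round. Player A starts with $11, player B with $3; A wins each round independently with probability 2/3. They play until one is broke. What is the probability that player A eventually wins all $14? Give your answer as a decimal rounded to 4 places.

Let r = q/p = (1/3)/(2/3) = 1/2. The recurrence P(i) = p·P(i+1) + q·P(i−1) with P(0)=0, P(14)=1 gives P(i) = (1 − r^i)/(1 − r^14).
P(11) = (1 − (1/2)^11) / (1 − (1/2)^14) = 16376/16383 ≈ 0.9996.

0.9996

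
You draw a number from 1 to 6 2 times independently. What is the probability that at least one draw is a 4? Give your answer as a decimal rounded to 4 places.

0.3056

P(no draw is a 4) = (5/6)^2 ≈ 0.6944.
P(at least one) = 1 − 0.6944 = 0.3056.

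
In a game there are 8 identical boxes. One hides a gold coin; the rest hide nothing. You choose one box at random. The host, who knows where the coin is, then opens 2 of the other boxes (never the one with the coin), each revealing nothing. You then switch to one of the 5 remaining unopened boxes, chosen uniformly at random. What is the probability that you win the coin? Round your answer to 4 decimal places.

0.1750

Your original box holds the coin with probability 1/8, so the other 7 collectively hold it with probability 7/8.
The host can always find 2 empty boxes to open, so the reveals don't change that 7/8; it is now spread over the 5 remaining unopened boxes.
P(win by switching) = (7/8) · (1/5) = 7/40 ≈ 0.1750.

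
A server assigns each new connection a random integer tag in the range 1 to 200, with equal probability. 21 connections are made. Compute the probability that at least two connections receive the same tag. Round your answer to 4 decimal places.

0.6631

It's easier to compute the probability that all 21 are distinct.
P(all distinct) = 200/200 · 199/200 · ··· · 180/200 ≈ 0.3369.
So the probability of at least one match is 1 − 0.3369 = 0.6631.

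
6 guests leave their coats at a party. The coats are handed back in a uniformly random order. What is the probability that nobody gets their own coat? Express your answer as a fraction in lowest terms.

53/144

This is the derangement probability: permutations of 6 with no fixed point.
D(6) = 6! · (1 − 1/1! + 1/2! − ··· + (−1)^6/6!) = 265.
P = 265/720 = 53/144.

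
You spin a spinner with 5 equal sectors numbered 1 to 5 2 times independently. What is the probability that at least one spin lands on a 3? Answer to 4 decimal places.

P(no spin lands on a 3) = (4/5)^2 ≈ 0.6400.
P(at least one) = 1 − 0.6400 = 0.3600.

0.3600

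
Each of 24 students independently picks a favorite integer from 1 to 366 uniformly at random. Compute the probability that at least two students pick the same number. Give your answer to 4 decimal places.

0.5373

It's easier to compute the probability that all 24 are distinct.
P(all distinct) = 366/366 · 365/366 · ··· · 343/366 ≈ 0.4627.
So the probability of at least one match is 1 − 0.4627 = 0.5373.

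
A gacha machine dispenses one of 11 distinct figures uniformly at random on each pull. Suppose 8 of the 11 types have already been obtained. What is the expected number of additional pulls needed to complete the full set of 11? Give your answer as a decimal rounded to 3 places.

Starting from 8 distinct types, each trial gives a new one with probability (11−i)/11 when i types are held, so the wait for the next new type is 11/(11−i).
E = 11/3 + 11/2 + 11/1 = 121/6 ≈ 20.167.

20.167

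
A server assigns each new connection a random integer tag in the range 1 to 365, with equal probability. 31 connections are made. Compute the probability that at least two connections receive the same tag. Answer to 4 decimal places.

It's easier to compute the probability that all 31 are distinct.
P(all distinct) = 365/365 · 364/365 · ··· · 335/365 ≈ 0.2695.
So the probability of at least one match is 1 − 0.2695 = 0.7305.

0.7305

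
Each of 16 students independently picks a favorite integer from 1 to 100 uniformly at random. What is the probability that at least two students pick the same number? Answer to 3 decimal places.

It's easier to compute the probability that all 16 are distinct.
P(all distinct) = 100/100 · 99/100 · ··· · 85/100 ≈ 0.282.
So the probability of at least one match is 1 − 0.282 = 0.718.

0.718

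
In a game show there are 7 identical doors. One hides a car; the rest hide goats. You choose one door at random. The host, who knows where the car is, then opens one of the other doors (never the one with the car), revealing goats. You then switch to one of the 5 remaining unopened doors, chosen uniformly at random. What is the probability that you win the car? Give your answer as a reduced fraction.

6/35

Your original door holds the car with probability 1/7, so the other 6 collectively hold it with probability 6/7.
The host can always find an empty door to open, so this doesn't change that 6/7; it is now spread over the 5 remaining unopened doors.
P(win by switching) = (6/7) · (1/5) = 6/35.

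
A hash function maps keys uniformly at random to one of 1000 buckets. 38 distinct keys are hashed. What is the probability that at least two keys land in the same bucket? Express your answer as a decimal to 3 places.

0.509

It's easier to compute the probability that all 38 are distinct.
P(all distinct) = 1000/1000 · 999/1000 · ··· · 963/1000 ≈ 0.491.
So the probability of at least one match is 1 − 0.491 = 0.509.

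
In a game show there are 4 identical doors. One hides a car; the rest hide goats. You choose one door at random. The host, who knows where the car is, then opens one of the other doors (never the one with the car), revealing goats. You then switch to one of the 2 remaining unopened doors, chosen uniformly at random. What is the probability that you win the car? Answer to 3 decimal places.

0.375

Your original door holds the car with probability 1/4, so the other 3 collectively hold it with probability 3/4.
The host can always find an empty door to open, so this doesn't change that 3/4; it is now spread over the 2 remaining unopened doors.
P(win by switching) = (3/4) · (1/2) = 3/8 ≈ 0.375.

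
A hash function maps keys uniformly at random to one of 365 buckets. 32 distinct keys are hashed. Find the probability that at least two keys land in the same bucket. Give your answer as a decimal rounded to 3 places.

It's easier to compute the probability that all 32 are distinct.
P(all distinct) = 365/365 · 364/365 · ··· · 334/365 ≈ 0.247.
So the probability of at least one match is 1 − 0.247 = 0.753.

0.753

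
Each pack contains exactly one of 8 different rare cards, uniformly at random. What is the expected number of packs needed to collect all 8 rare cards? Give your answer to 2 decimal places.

21.74

After i distinct types are collected, each trial gives a new one with probability (8−i)/8, so the expected wait for the next new type is 8/(8−i).
E = 8/8 + 8/7 + 8/6 + 8/5 + 8/4 + 8/3 + 8/2 + 8/1 = 761/35 ≈ 21.74.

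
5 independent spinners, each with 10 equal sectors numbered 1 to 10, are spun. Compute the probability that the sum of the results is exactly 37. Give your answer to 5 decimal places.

There are 10^5 = 100000 equally likely outcomes.
The number of ordered 5-tuples from {1,…,10} summing to 37 is 2205.
P(sum = 37) = 2205/100000 = 441/20000 ≈ 0.02205.

0.02205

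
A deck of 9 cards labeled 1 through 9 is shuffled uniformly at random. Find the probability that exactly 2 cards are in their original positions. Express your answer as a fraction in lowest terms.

103/560

Choose which 2 of the 9 are fixed: C(9,2) = 36 ways.
The remaining 7 must have no fixed point: D(7) = 1854.
P = 36·1854/362880 = 103/560.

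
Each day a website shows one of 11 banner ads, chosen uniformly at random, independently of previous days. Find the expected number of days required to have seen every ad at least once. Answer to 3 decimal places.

33.219

After i distinct types are collected, each trial gives a new one with probability (11−i)/11, so the expected wait for the next new type is 11/(11−i).
E = 11/11 + 11/10 + 11/9 + 11/8 + 11/7 + 11/6 + 11/5 + 11/4 + 11/3 + 11/2 + 11/1 = 83711/2520 ≈ 33.219.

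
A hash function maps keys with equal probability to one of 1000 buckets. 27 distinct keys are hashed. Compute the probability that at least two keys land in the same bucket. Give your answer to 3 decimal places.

It's easier to compute the probability that all 27 are distinct.
P(all distinct) = 1000/1000 · 999/1000 · ··· · 974/1000 ≈ 0.702.
So the probability of at least one match is 1 − 0.702 = 0.298.

0.298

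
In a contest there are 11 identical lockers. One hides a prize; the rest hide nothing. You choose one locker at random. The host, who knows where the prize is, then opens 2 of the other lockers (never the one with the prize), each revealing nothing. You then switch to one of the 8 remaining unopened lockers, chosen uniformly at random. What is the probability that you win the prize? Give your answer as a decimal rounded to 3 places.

0.114

Your original locker holds the prize with probability 1/11, so the other 10 collectively hold it with probability 10/11.
The host can always find 2 empty lockers to open, so the reveals don't change that 10/11; it is now spread over the 8 remaining unopened lockers.
P(win by switching) = (10/11) · (1/8) = 5/44 ≈ 0.114.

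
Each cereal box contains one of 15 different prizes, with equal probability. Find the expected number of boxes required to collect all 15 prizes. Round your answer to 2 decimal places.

49.77

After i distinct types are collected, each trial gives a new one with probability (15−i)/15, so the expected wait for the next new type is 15/(15−i).
E = 15/15 + 15/14 + 15/13 + 15/12 + 15/11 + 15/10 + 15/9 + 15/8 + 15/7 + 15/6 + 15/5 + 15/4 + 15/3 + 15/2 + 15/1 = 1195757/24024 ≈ 49.77.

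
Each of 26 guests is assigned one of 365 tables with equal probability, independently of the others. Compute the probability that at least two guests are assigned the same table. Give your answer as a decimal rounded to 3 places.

It's easier to compute the probability that all 26 are distinct.
P(all distinct) = 365/365 · 364/365 · ··· · 340/365 ≈ 0.402.
So the probability of at least one match is 1 − 0.402 = 0.598.

0.598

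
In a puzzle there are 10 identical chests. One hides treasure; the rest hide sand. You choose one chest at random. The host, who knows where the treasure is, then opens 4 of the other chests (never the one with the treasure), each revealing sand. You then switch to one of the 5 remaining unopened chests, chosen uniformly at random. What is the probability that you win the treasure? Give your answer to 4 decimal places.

0.1800

Your original chest holds the treasure with probability 1/10, so the other 9 collectively hold it with probability 9/10.
The host can always find 4 empty chests to open, so the reveals don't change that 9/10; it is now spread over the 5 remaining unopened chests.
P(win by switching) = (9/10) · (1/5) = 9/50 ≈ 0.1800.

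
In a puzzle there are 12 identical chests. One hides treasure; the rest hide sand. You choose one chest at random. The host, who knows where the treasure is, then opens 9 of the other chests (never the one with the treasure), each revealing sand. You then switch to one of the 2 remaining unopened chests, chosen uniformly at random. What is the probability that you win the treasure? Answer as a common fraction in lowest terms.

Your original chest holds the treasure with probability 1/12, so the other 11 collectively hold it with probability 11/12.
The host can always find 9 empty chests to open, so the reveals don't change that 11/12; it is now spread over the 2 remaining unopened chests.
P(win by switching) = (11/12) · (1/2) = 11/24.

11/24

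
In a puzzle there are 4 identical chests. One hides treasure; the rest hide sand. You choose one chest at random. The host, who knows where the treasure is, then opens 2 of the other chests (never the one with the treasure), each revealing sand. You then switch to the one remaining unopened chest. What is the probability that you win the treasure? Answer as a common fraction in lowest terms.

Your original chest holds the treasure with probability 1/4, so the other 3 collectively hold it with probability 3/4.
The host can always find 2 empty chests to open, so the reveals don't change that 3/4; it is now spread over the 1 remaining unopened chest.
P(win by switching) = (3/4) · (1/1) = 3/4.

3/4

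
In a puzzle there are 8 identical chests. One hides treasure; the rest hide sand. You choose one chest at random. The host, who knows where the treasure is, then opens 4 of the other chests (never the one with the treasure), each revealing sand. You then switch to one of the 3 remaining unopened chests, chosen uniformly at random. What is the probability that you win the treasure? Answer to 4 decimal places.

Your original chest holds the treasure with probability 1/8, so the other 7 collectively hold it with probability 7/8.
The host can always find 4 empty chests to open, so the reveals don't change that 7/8; it is now spread over the 3 remaining unopened chests.
P(win by switching) = (7/8) · (1/3) = 7/24 ≈ 0.2917.

0.2917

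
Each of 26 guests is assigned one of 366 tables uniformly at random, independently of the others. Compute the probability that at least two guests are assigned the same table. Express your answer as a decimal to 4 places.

It's easier to compute the probability that all 26 are distinct.
P(all distinct) = 366/366 · 365/366 · ··· · 341/366 ≈ 0.4028.
So the probability of at least one match is 1 − 0.4028 = 0.5972.

0.5972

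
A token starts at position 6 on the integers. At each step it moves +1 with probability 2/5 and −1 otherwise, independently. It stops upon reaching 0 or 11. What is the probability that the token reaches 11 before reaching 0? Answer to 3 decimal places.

0.122

Let r = q/p = (3/5)/(2/5) = 3/2. The recurrence P(i) = p·P(i+1) + q·P(i−1) with P(0)=0, P(11)=1 gives P(i) = (1 − r^i)/(1 − r^11).
P(6) = (1 − (3/2)^6) / (1 − (3/2)^11) = 21280/175099 ≈ 0.122.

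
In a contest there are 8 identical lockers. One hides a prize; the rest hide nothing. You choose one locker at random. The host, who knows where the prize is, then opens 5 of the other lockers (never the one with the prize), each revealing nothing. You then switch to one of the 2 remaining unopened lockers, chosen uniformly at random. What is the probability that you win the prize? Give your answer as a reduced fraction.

Your original locker holds the prize with probability 1/8, so the other 7 collectively hold it with probability 7/8.
The host can always find 5 empty lockers to open, so the reveals don't change that 7/8; it is now spread over the 2 remaining unopened lockers.
P(win by switching) = (7/8) · (1/2) = 7/16.

7/16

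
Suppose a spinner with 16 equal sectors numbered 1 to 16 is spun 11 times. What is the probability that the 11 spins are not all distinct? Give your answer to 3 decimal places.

P(all 11 different) = 16/16 · 15/16 · ··· · 6/16 ≈ 0.010.
P(at least two equal) = 1 − 0.010 = 0.990.

0.990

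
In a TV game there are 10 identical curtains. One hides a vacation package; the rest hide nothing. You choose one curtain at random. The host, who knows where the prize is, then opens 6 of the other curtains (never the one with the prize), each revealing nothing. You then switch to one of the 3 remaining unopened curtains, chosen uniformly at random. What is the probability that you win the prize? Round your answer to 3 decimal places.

0.300

Your original curtain holds the prize with probability 1/10, so the other 9 collectively hold it with probability 9/10.
The host can always find 6 empty curtains to open, so the reveals don't change that 9/10; it is now spread over the 3 remaining unopened curtains.
P(win by switching) = (9/10) · (1/3) = 3/10 ≈ 0.300.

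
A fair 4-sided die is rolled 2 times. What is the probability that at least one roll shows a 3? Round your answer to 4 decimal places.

0.4375

P(no roll shows a 3) = (3/4)^2 ≈ 0.5625.
P(at least one) = 1 − 0.5625 = 0.4375.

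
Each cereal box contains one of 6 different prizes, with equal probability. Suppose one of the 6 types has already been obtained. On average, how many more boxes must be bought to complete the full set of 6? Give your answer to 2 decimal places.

13.70

Starting from 1 distinct type, each trial gives a new one with probability (6−i)/6 when i types are held, so the wait for the next new type is 6/(6−i).
E = 6/5 + 6/4 + 6/3 + 6/2 + 6/1 = 137/10 ≈ 13.70.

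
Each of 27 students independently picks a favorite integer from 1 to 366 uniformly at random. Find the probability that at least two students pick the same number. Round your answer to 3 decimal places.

0.626

It's easier to compute the probability that all 27 are distinct.
P(all distinct) = 366/366 · 365/366 · ··· · 340/366 ≈ 0.374.
So the probability of at least one match is 1 − 0.374 = 0.626.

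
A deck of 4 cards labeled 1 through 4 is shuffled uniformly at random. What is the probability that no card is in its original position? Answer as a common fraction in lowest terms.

3/8

This is the derangement probability: permutations of 4 with no fixed point.
D(4) = 4! · (1 − 1/1! + 1/2! − ··· + (−1)^4/4!) = 9.
P = 9/24 = 3/8.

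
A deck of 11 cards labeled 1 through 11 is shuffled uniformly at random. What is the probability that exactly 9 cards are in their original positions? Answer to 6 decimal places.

Choose which 9 of the 11 are fixed: C(11,9) = 55 ways.
The remaining 2 must have no fixed point: D(2) = 1.
P = 55·1/39916800 = 1/725760 ≈ 0.000001.

0.000001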